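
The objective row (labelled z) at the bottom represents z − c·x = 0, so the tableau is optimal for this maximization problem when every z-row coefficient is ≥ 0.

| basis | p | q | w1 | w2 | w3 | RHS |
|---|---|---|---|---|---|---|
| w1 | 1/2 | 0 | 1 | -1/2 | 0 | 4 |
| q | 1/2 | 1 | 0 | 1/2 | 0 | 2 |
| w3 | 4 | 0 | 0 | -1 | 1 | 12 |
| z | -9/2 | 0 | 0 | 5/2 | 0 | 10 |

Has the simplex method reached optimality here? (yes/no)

The z-row has a negative entry -9/2 in column p, so it is not optimal.

no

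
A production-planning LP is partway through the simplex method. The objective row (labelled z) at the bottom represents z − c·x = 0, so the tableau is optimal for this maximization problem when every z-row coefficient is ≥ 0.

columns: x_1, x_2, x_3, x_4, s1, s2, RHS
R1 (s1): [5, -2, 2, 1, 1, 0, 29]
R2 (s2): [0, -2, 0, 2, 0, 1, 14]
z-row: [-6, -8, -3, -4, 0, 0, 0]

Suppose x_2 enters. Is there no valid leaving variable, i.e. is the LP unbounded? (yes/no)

yes

Every constraint-row entry in column x_2 is ≤ 0, so increasing x_2 is unbounded.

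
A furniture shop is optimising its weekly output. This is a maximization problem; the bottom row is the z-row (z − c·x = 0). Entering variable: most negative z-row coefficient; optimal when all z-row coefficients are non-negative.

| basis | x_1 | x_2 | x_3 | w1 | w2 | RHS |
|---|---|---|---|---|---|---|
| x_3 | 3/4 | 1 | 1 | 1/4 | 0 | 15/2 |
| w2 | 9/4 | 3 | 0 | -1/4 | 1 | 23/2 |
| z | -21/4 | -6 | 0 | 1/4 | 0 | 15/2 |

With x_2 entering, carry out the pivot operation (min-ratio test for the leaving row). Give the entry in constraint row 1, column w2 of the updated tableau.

Ratio test on column x_2 — row 1: (15/2)/1 = 15/2; row 2: (23/2)/3 = 23/6. Minimum is 23/6 at row 2 (w2 leaves); pivot element 3.
Divide row 2 by 3; eliminate column x_2 from the other rows.
Row 1 update in column w2: 0 − 1·(1/3) = -1/3.

-1/3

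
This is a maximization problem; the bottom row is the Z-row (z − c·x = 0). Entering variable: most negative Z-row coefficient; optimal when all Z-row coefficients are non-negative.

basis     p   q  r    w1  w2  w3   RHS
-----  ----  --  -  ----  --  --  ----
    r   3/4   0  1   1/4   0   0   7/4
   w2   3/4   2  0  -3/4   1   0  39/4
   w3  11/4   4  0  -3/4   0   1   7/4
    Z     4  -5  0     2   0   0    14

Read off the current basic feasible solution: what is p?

0

p is not in the basis, so in the current basic feasible solution p = 0.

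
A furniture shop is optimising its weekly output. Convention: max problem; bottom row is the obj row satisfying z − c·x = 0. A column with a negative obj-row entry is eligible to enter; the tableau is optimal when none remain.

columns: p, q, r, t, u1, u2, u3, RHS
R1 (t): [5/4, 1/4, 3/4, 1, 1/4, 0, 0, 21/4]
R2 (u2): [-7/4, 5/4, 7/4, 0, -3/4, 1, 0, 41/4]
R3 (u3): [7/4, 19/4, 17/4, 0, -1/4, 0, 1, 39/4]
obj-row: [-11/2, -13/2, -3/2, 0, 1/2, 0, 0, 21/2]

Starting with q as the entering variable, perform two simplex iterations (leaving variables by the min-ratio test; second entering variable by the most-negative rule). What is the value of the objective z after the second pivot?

402/11

Ratio test on column q — row 1: (21/4)/(1/4) = 21; row 2: (41/4)/(5/4) = 41/5; row 3: (39/4)/(19/4) = 39/19. Minimum is 39/19 at row 3 (u3 leaves); pivot element 19/4.
Pivot on row 3; the obj-row RHS becomes 21/2 − (-13/2)·(39/19) = 453/19.
Next entering variable (most negative obj-row entry -59/19): p.
Ratio test on column p — row 1: (90/19)/(22/19) = 45/11; row 2: entry -42/19 ≤ 0; row 3: (39/19)/(7/19) = 39/7. Minimum is 45/11 at row 1 (t leaves); pivot element 22/19.
After the second pivot the obj-row RHS is 453/19 − (-59/19)·(45/11) = 402/11.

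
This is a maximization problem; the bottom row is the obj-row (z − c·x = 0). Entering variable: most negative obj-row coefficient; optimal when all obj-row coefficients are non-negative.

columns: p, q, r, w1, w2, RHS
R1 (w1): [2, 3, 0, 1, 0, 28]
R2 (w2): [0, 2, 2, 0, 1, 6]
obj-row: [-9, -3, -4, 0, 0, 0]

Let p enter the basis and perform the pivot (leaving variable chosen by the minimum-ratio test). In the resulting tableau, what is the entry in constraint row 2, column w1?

0

Ratio test on column p — row 1: 28/2 = 14; row 2: entry 0 ≤ 0. Minimum is 14 at row 1 (w1 leaves); pivot element 2.
Divide row 1 by 2; eliminate column p from the other rows.
Row 2 update in column w1: 0 − 0·(1/2) = 0.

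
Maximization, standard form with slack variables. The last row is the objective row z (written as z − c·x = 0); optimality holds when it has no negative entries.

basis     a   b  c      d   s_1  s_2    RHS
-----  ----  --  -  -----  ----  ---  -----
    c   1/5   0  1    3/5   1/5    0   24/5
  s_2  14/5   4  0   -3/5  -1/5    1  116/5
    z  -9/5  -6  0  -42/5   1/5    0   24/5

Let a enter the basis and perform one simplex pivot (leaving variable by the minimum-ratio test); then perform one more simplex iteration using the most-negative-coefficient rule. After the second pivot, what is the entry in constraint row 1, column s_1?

1/3

Ratio test on column a — row 1: (24/5)/(1/5) = 24; row 2: (116/5)/(14/5) = 58/7. Minimum is 58/7 at row 2 (s_2 leaves); pivot element 14/5.
Divide row 2 by 14/5; eliminate column a from the other rows.
Second iteration: most negative z-row entry is -123/14 in column d, so d enters.
Ratio test on column d — row 1: (22/7)/(9/14) = 44/9; row 2: entry -3/14 ≤ 0. Minimum is 44/9 at row 1 (c leaves); pivot element 9/14.
Divide row 1 by 9/14; eliminate column d from the other rows.
After both pivots, the entry at constraint row 1, column s_1 is 1/3.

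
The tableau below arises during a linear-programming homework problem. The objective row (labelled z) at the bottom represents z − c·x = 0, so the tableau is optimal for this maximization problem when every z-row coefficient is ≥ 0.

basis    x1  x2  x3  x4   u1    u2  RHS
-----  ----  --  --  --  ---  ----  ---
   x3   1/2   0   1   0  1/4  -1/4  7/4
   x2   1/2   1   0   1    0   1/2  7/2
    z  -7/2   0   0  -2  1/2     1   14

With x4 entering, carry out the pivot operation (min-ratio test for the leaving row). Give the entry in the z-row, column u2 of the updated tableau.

2

Ratio test on column x4 — row 1: entry 0 ≤ 0; row 2: (7/2)/1 = 7/2. Minimum is 7/2 at row 2 (x2 leaves); pivot element 1.
Divide row 2 by 1; eliminate column x4 from the other rows.
z-row update in column u2: 1 − (-2)·(1/2) = 2.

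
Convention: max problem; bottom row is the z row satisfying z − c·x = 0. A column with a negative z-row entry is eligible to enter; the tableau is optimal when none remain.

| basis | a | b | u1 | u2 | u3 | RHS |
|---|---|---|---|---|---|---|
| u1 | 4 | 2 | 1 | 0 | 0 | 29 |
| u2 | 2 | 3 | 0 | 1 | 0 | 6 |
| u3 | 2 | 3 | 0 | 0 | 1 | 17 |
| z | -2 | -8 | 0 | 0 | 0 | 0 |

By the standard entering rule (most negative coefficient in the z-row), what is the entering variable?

Negative z-row entries: a: -2, b: -8.
The most negative is -8 in column b, so b enters.

b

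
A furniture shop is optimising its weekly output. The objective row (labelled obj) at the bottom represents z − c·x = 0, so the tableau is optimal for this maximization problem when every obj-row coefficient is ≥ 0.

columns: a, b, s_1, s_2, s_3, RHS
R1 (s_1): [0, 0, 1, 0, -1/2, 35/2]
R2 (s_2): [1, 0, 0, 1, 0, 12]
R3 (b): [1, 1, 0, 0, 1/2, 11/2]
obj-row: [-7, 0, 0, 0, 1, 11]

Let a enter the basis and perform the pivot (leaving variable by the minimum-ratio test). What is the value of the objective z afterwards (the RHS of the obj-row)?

Ratio test on column a — row 1: entry 0 ≤ 0; row 2: 12/1 = 12; row 3: (11/2)/1 = 11/2. Minimum is 11/2 at row 3 (b leaves); pivot element 1.
Pivot on row 3; the obj-row RHS becomes 11 − (-7)·(11/2) = 99/2.

99/2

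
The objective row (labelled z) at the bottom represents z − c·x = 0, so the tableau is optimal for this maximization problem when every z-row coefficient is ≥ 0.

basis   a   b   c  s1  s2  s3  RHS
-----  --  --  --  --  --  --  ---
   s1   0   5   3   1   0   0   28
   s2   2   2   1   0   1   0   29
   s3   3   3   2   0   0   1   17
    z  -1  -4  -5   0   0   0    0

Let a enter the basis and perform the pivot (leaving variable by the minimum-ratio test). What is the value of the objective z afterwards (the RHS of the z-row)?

17/3

Ratio test on column a — row 1: entry 0 ≤ 0; row 2: 29/2 = 29/2; row 3: 17/3 = 17/3. Minimum is 17/3 at row 3 (s3 leaves); pivot element 3.
Pivot on row 3; the z-row RHS becomes 0 − (-1)·(17/3) = 17/3.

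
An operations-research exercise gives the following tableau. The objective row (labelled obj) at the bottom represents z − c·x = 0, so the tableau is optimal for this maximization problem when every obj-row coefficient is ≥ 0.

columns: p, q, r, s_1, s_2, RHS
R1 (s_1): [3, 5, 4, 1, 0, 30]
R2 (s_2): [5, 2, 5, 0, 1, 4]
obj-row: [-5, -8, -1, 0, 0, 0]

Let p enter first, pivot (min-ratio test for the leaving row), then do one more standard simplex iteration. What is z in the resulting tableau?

16

Ratio test on column p — row 1: 30/3 = 10; row 2: 4/5 = 4/5. Minimum is 4/5 at row 2 (s_2 leaves); pivot element 5.
Pivot on row 2; the obj-row RHS becomes 0 − (-5)·(4/5) = 4.
Next entering variable (most negative obj-row entry -6): q.
Ratio test on column q — row 1: (138/5)/(19/5) = 138/19; row 2: (4/5)/(2/5) = 2. Minimum is 2 at row 2 (p leaves); pivot element 2/5.
After the second pivot the obj-row RHS is 4 − (-6)·2 = 16.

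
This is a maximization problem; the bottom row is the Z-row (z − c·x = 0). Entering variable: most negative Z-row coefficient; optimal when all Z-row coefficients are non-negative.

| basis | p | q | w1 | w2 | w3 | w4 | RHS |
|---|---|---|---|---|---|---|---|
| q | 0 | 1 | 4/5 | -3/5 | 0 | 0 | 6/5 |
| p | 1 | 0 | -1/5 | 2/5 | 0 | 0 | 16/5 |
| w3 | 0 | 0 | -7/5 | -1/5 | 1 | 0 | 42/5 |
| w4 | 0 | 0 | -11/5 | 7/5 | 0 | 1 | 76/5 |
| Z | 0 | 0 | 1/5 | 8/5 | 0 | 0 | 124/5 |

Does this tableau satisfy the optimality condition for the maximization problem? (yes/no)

Every Z-row coefficient is ≥ 0, so the tableau is optimal.

yes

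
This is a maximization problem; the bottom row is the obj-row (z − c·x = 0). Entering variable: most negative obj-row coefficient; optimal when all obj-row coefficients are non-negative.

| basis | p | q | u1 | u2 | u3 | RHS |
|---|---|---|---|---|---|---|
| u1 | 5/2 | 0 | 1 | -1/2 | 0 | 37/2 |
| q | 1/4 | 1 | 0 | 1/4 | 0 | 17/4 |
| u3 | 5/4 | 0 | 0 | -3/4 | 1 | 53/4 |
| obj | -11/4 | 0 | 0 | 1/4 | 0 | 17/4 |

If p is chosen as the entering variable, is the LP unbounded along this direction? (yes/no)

Column p has positive entries in row(s) 1, 2, 3, so the ratio test bounds it — not unbounded.

no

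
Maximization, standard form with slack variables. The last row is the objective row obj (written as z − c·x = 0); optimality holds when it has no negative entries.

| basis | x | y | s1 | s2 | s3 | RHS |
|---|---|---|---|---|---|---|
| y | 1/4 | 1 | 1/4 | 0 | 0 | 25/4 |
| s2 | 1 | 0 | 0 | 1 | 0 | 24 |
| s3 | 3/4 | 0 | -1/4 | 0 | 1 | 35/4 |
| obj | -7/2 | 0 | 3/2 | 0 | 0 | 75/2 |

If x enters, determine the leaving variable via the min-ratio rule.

Column x entries and ratios — y: (25/4)/(1/4) = 25; s2: 24/1 = 24; s3: (35/4)/(3/4) = 35/3.
Smallest ratio is 35/3 in the row of s3, so s3 leaves.

s3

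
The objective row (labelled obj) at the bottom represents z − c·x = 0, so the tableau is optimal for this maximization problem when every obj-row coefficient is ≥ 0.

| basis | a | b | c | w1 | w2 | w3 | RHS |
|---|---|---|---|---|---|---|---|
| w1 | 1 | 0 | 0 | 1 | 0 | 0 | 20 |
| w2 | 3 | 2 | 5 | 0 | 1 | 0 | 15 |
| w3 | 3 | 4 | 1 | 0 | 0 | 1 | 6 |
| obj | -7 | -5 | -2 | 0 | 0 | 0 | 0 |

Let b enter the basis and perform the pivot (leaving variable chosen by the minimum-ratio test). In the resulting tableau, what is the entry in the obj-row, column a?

Ratio test on column b — row 1: entry 0 ≤ 0; row 2: 15/2 = 15/2; row 3: 6/4 = 3/2. Minimum is 3/2 at row 3 (w3 leaves); pivot element 4.
Divide row 3 by 4; eliminate column b from the other rows.
obj-row update in column a: -7 − (-5)·(3/4) = -13/4.

-13/4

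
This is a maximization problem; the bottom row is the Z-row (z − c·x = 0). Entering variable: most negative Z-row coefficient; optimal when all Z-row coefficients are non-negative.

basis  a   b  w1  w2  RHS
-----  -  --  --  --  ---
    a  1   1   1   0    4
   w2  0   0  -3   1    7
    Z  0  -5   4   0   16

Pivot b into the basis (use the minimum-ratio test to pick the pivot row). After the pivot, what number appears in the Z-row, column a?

5

Ratio test on column b — row 1: 4/1 = 4; row 2: entry 0 ≤ 0. Minimum is 4 at row 1 (a leaves); pivot element 1.
Divide row 1 by 1; eliminate column b from the other rows.
Z-row update in column a: 0 − (-5)·1 = 5.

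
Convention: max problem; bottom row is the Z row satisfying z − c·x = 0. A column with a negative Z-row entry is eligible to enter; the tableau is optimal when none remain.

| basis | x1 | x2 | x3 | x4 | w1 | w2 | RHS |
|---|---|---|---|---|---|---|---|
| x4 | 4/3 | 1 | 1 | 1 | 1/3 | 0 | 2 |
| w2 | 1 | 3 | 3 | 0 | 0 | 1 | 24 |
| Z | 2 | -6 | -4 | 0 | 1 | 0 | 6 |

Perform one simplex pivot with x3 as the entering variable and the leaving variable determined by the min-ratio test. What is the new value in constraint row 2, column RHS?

Ratio test on column x3 — row 1: 2/1 = 2; row 2: 24/3 = 8. Minimum is 2 at row 1 (x4 leaves); pivot element 1.
Divide row 1 by 1; eliminate column x3 from the other rows.
Row 2 update in column RHS: 24 − 3·2 = 18.

18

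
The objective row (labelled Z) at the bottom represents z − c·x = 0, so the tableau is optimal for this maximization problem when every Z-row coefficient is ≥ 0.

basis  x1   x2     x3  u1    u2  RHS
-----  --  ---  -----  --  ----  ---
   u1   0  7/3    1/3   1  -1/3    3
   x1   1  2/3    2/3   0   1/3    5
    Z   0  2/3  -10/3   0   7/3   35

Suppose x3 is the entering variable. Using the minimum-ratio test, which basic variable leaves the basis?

Column x3 entries and ratios — u1: 3/(1/3) = 9; x1: 5/(2/3) = 15/2.
Smallest ratio is 15/2 in the row of x1, so x1 leaves.

x1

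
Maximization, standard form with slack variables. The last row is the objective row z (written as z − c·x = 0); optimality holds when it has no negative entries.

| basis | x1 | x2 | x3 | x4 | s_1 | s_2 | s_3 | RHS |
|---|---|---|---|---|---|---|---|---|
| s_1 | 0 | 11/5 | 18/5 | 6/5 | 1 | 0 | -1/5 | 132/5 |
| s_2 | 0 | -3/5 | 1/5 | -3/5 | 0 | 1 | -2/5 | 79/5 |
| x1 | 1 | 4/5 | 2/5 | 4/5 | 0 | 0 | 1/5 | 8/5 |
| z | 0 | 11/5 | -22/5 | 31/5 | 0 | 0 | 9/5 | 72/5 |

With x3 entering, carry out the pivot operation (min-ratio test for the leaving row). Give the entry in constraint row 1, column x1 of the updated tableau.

Ratio test on column x3 — row 1: (132/5)/(18/5) = 22/3; row 2: (79/5)/(1/5) = 79; row 3: (8/5)/(2/5) = 4. Minimum is 4 at row 3 (x1 leaves); pivot element 2/5.
Divide row 3 by 2/5; eliminate column x3 from the other rows.
Row 1 update in column x1: 0 − (18/5)·(5/2) = -9.

-9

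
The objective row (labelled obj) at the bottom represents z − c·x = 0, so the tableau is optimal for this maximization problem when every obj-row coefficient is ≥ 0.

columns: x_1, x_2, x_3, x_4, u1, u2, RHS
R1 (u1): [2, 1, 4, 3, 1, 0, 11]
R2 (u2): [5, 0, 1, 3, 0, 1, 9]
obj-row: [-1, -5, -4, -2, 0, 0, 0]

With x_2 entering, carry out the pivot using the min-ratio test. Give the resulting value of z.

55

Ratio test on column x_2 — row 1: 11/1 = 11; row 2: entry 0 ≤ 0. Minimum is 11 at row 1 (u1 leaves); pivot element 1.
Pivot on row 1; the obj-row RHS becomes 0 − (-5)·11 = 55.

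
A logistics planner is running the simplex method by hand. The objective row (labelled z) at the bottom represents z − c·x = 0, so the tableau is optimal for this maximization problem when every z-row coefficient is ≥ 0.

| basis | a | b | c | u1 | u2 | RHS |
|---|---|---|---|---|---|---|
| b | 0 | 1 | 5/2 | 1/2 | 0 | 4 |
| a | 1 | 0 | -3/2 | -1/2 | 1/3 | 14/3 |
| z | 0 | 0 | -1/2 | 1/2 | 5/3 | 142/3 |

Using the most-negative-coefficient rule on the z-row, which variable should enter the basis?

Negative z-row entries: c: -1/2.
The most negative is -1/2 in column c, so c enters.

c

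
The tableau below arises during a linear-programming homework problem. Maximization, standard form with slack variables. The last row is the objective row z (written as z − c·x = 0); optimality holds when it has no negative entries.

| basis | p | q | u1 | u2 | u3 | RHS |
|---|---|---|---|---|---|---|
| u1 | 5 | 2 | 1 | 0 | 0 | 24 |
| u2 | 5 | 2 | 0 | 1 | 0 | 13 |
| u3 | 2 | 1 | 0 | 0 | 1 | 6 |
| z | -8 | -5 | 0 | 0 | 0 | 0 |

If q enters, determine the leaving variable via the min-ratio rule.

Column q entries and ratios — u1: 24/2 = 12; u2: 13/2 = 13/2; u3: 6/1 = 6.
Smallest ratio is 6 in the row of u3, so u3 leaves.

u3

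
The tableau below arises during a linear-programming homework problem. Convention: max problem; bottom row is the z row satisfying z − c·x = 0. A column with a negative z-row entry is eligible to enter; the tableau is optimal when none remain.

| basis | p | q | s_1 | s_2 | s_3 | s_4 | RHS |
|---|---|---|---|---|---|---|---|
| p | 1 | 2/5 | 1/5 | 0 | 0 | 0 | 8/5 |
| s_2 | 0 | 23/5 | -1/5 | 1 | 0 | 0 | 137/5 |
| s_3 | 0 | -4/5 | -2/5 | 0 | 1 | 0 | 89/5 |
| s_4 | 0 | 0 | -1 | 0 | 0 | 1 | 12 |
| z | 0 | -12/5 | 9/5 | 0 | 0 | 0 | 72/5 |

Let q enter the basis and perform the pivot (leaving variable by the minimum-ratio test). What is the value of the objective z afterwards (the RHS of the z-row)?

24

Ratio test on column q — row 1: (8/5)/(2/5) = 4; row 2: (137/5)/(23/5) = 137/23; row 3: entry -4/5 ≤ 0; row 4: entry 0 ≤ 0. Minimum is 4 at row 1 (p leaves); pivot element 2/5.
Pivot on row 1; the z-row RHS becomes 72/5 − (-12/5)·4 = 24.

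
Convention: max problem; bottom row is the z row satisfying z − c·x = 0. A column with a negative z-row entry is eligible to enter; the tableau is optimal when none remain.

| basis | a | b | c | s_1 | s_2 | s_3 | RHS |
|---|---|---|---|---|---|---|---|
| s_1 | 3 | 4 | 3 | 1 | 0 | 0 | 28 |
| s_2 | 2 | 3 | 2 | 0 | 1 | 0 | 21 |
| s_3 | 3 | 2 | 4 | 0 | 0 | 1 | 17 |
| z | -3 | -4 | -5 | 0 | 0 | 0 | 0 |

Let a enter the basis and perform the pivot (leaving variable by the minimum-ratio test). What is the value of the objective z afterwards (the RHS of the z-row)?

Ratio test on column a — row 1: 28/3 = 28/3; row 2: 21/2 = 21/2; row 3: 17/3 = 17/3. Minimum is 17/3 at row 3 (s_3 leaves); pivot element 3.
Pivot on row 3; the z-row RHS becomes 0 − (-3)·(17/3) = 17.

17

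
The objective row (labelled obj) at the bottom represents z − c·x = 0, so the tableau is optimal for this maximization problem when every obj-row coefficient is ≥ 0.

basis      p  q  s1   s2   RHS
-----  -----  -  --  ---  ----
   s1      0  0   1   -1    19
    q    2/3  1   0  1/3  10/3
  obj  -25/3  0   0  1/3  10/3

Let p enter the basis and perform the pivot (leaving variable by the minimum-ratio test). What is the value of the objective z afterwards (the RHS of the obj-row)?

45

Ratio test on column p — row 1: entry 0 ≤ 0; row 2: (10/3)/(2/3) = 5. Minimum is 5 at row 2 (q leaves); pivot element 2/3.
Pivot on row 2; the obj-row RHS becomes 10/3 − (-25/3)·5 = 45.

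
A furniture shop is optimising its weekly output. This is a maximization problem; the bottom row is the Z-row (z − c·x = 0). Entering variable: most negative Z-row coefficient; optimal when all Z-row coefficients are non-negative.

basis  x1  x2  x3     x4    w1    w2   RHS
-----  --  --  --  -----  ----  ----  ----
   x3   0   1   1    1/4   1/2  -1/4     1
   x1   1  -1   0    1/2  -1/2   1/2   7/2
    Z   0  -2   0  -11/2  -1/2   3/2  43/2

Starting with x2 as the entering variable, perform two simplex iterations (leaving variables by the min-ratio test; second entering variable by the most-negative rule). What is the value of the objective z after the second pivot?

87/2

Ratio test on column x2 — row 1: 1/1 = 1; row 2: entry -1 ≤ 0. Minimum is 1 at row 1 (x3 leaves); pivot element 1.
Pivot on row 1; the Z-row RHS becomes 43/2 − (-2)·1 = 47/2.
Next entering variable (most negative Z-row entry -5): x4.
Ratio test on column x4 — row 1: 1/(1/4) = 4; row 2: (9/2)/(3/4) = 6. Minimum is 4 at row 1 (x2 leaves); pivot element 1/4.
After the second pivot the Z-row RHS is 47/2 − (-5)·4 = 87/2.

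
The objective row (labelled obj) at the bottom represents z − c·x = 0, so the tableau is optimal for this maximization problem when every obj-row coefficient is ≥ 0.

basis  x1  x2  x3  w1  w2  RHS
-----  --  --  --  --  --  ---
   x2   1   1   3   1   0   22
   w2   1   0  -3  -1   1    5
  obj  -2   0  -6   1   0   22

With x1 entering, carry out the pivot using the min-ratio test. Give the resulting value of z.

Ratio test on column x1 — row 1: 22/1 = 22; row 2: 5/1 = 5. Minimum is 5 at row 2 (w2 leaves); pivot element 1.
Pivot on row 2; the obj-row RHS becomes 22 − (-2)·5 = 32.

32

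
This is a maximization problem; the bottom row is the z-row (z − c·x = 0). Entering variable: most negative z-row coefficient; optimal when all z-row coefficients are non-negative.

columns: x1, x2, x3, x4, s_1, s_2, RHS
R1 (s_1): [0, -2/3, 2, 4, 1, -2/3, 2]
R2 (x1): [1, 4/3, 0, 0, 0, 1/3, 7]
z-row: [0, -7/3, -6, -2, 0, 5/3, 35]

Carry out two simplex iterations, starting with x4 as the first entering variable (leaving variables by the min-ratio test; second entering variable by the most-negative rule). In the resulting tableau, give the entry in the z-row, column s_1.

Ratio test on column x4 — row 1: 2/4 = 1/2; row 2: entry 0 ≤ 0. Minimum is 1/2 at row 1 (s_1 leaves); pivot element 4.
Divide row 1 by 4; eliminate column x4 from the other rows.
Second iteration: most negative z-row entry is -5 in column x3, so x3 enters.
Ratio test on column x3 — row 1: (1/2)/(1/2) = 1; row 2: entry 0 ≤ 0. Minimum is 1 at row 1 (x4 leaves); pivot element 1/2.
Divide row 1 by 1/2; eliminate column x3 from the other rows.
After both pivots, the entry at the z-row, column s_1 is 3.

3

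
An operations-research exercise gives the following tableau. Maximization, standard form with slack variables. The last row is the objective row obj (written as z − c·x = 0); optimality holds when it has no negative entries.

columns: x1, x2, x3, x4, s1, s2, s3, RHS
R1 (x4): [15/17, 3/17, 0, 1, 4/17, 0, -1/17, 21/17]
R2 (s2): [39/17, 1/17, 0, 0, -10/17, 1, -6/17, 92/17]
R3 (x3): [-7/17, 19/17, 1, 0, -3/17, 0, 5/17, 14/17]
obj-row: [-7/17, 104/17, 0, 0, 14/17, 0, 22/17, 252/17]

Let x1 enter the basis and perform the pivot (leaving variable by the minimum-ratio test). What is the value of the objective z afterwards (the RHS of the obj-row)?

77/5

Ratio test on column x1 — row 1: (21/17)/(15/17) = 7/5; row 2: (92/17)/(39/17) = 92/39; row 3: entry -7/17 ≤ 0. Minimum is 7/5 at row 1 (x4 leaves); pivot element 15/17.
Pivot on row 1; the obj-row RHS becomes 252/17 − (-7/17)·(7/5) = 77/5.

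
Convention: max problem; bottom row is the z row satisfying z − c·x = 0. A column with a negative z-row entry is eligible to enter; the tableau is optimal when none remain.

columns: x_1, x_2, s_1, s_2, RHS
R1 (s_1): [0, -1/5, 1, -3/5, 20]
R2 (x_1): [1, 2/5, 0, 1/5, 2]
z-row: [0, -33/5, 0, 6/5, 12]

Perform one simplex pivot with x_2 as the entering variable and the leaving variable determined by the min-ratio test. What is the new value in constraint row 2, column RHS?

5

Ratio test on column x_2 — row 1: entry -1/5 ≤ 0; row 2: 2/(2/5) = 5. Minimum is 5 at row 2 (x_1 leaves); pivot element 2/5.
Divide row 2 by 2/5; eliminate column x_2 from the other rows.
In the new row 2, the RHS entry is the old entry divided by the pivot: 2/(2/5) = 5.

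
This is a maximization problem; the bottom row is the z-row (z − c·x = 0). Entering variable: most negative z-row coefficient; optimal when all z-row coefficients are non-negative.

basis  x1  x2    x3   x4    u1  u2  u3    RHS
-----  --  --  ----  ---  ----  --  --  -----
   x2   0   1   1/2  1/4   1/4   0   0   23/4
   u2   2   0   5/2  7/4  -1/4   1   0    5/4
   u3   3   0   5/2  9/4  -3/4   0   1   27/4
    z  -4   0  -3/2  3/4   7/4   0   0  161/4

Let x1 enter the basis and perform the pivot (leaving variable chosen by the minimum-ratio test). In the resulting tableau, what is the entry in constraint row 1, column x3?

Ratio test on column x1 — row 1: entry 0 ≤ 0; row 2: (5/4)/2 = 5/8; row 3: (27/4)/3 = 9/4. Minimum is 5/8 at row 2 (u2 leaves); pivot element 2.
Divide row 2 by 2; eliminate column x1 from the other rows.
Row 1 update in column x3: 1/2 − 0·(5/4) = 1/2.

1/2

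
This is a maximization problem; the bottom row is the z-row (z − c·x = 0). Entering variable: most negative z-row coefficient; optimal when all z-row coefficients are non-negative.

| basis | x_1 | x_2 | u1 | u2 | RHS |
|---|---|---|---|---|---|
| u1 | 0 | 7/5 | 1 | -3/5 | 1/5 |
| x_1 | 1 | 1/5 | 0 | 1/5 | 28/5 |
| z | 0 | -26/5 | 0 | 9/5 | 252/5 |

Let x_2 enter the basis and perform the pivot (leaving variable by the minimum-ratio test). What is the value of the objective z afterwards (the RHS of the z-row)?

358/7

Ratio test on column x_2 — row 1: (1/5)/(7/5) = 1/7; row 2: (28/5)/(1/5) = 28. Minimum is 1/7 at row 1 (u1 leaves); pivot element 7/5.
Pivot on row 1; the z-row RHS becomes 252/5 − (-26/5)·(1/7) = 358/7.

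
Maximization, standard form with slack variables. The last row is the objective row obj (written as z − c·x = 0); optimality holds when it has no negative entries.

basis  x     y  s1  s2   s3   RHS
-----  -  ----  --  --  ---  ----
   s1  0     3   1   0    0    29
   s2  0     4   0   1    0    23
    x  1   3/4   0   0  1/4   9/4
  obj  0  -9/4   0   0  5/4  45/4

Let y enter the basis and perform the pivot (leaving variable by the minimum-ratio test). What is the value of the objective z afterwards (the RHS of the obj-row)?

18

Ratio test on column y — row 1: 29/3 = 29/3; row 2: 23/4 = 23/4; row 3: (9/4)/(3/4) = 3. Minimum is 3 at row 3 (x leaves); pivot element 3/4.
Pivot on row 3; the obj-row RHS becomes 45/4 − (-9/4)·3 = 18.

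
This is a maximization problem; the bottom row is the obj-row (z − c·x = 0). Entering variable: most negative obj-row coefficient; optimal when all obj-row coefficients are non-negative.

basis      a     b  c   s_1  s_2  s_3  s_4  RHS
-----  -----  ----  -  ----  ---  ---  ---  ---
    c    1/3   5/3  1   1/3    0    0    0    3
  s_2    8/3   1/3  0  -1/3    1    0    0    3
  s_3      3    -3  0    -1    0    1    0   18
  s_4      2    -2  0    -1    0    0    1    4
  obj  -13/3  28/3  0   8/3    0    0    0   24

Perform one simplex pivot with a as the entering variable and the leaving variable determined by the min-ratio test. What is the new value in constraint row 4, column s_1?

Ratio test on column a — row 1: 3/(1/3) = 9; row 2: 3/(8/3) = 9/8; row 3: 18/3 = 6; row 4: 4/2 = 2. Minimum is 9/8 at row 2 (s_2 leaves); pivot element 8/3.
Divide row 2 by 8/3; eliminate column a from the other rows.
Row 4 update in column s_1: -1 − 2·(-1/8) = -3/4.

-3/4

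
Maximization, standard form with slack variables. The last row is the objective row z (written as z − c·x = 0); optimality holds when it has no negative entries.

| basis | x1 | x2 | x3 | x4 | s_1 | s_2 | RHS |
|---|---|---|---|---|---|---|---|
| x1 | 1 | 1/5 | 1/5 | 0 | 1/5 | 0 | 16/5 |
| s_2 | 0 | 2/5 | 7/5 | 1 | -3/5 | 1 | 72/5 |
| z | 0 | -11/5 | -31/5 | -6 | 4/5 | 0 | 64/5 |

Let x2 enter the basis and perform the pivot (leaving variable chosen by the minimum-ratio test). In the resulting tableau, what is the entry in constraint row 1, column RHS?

16

Ratio test on column x2 — row 1: (16/5)/(1/5) = 16; row 2: (72/5)/(2/5) = 36. Minimum is 16 at row 1 (x1 leaves); pivot element 1/5.
Divide row 1 by 1/5; eliminate column x2 from the other rows.
In the new row 1, the RHS entry is the old entry divided by the pivot: (16/5)/(1/5) = 16.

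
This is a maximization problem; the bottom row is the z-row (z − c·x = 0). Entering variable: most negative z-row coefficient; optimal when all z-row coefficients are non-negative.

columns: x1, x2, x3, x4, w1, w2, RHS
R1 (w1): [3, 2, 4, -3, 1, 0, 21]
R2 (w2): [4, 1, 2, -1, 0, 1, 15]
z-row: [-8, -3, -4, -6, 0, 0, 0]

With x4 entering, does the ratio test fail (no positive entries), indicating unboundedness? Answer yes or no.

Every constraint-row entry in column x4 is ≤ 0, so increasing x4 is unbounded.

yes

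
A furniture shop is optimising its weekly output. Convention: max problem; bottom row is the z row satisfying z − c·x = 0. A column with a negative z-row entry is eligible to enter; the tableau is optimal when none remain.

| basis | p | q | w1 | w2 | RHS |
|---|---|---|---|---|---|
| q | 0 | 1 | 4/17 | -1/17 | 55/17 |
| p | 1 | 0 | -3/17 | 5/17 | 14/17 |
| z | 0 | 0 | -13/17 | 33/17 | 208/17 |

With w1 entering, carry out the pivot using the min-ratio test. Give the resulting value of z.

Ratio test on column w1 — row 1: (55/17)/(4/17) = 55/4; row 2: entry -3/17 ≤ 0. Minimum is 55/4 at row 1 (q leaves); pivot element 4/17.
Pivot on row 1; the z-row RHS becomes 208/17 − (-13/17)·(55/4) = 91/4.

91/4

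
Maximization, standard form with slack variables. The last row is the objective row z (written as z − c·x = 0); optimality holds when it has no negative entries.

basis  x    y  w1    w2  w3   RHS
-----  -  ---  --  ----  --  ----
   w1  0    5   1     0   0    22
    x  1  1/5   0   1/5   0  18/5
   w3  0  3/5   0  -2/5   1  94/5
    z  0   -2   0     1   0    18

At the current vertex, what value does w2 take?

0

w2 is not in the basis, so in the current basic feasible solution w2 = 0.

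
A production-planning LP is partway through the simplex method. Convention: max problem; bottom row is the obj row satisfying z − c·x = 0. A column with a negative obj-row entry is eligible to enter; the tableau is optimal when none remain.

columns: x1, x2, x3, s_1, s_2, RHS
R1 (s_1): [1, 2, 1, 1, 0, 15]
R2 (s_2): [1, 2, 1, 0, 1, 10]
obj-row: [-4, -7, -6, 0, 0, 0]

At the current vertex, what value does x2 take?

x2 is not in the basis, so in the current basic feasible solution x2 = 0.

0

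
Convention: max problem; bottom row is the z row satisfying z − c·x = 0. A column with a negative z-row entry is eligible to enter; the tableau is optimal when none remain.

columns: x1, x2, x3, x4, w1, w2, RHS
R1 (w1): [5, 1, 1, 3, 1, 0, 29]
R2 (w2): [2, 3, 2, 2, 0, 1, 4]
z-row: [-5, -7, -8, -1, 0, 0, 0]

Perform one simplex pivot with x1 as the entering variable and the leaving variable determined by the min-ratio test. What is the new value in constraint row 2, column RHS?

Ratio test on column x1 — row 1: 29/5 = 29/5; row 2: 4/2 = 2. Minimum is 2 at row 2 (w2 leaves); pivot element 2.
Divide row 2 by 2; eliminate column x1 from the other rows.
In the new row 2, the RHS entry is the old entry divided by the pivot: 4/2 = 2.

2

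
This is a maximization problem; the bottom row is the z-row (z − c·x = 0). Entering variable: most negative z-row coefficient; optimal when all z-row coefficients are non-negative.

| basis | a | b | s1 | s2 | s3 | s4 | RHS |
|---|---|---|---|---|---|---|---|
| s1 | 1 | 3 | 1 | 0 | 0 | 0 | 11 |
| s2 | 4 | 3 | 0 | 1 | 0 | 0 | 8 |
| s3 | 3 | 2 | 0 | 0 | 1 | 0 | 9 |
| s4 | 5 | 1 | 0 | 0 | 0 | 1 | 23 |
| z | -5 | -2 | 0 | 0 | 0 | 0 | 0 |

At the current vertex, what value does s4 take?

s4 is basic (row 4); its value is the RHS of that row, 23.

23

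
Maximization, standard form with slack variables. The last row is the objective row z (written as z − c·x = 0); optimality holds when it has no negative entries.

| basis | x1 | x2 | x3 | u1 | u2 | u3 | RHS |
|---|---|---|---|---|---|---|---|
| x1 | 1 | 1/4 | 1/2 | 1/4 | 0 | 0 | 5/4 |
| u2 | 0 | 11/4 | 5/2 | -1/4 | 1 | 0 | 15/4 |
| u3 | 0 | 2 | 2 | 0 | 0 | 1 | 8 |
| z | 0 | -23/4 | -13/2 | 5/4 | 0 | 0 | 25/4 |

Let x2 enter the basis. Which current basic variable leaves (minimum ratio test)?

Column x2 entries and ratios — x1: (5/4)/(1/4) = 5; u2: (15/4)/(11/4) = 15/11; u3: 8/2 = 4.
Smallest ratio is 15/11 in the row of u2, so u2 leaves.

u2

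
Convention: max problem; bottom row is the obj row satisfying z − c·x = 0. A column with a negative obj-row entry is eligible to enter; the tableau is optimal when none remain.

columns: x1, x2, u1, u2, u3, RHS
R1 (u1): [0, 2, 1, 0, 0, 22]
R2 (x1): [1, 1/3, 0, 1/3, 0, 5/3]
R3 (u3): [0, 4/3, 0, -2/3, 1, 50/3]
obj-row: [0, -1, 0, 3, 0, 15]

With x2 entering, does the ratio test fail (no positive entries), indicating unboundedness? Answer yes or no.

no

Column x2 has positive entries in row(s) 1, 2, 3, so the ratio test bounds it — not unbounded.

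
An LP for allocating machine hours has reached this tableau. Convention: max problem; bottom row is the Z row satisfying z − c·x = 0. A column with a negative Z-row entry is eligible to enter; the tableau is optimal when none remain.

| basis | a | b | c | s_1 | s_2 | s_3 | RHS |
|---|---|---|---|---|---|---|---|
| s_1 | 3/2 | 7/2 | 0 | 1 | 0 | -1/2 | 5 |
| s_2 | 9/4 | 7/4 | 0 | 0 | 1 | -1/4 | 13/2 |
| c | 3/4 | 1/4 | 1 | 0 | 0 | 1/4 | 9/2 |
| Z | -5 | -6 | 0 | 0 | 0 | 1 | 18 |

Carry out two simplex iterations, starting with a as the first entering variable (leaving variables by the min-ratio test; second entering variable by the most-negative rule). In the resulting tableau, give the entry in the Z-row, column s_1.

19/21

Ratio test on column a — row 1: 5/(3/2) = 10/3; row 2: (13/2)/(9/4) = 26/9; row 3: (9/2)/(3/4) = 6. Minimum is 26/9 at row 2 (s_2 leaves); pivot element 9/4.
Divide row 2 by 9/4; eliminate column a from the other rows.
Second iteration: most negative Z-row entry is -19/9 in column b, so b enters.
Ratio test on column b — row 1: (2/3)/(7/3) = 2/7; row 2: (26/9)/(7/9) = 26/7; row 3: entry -1/3 ≤ 0. Minimum is 2/7 at row 1 (s_1 leaves); pivot element 7/3.
Divide row 1 by 7/3; eliminate column b from the other rows.
After both pivots, the entry at the Z-row, column s_1 is 19/21.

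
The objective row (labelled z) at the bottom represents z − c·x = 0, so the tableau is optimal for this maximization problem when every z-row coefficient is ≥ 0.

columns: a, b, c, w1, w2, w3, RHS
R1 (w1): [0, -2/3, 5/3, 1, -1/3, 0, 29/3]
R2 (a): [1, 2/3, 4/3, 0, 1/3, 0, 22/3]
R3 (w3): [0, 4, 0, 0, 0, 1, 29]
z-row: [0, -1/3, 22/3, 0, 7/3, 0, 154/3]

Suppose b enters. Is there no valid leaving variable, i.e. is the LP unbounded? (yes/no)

no

Column b has positive entries in row(s) 2, 3, so the ratio test bounds it — not unbounded.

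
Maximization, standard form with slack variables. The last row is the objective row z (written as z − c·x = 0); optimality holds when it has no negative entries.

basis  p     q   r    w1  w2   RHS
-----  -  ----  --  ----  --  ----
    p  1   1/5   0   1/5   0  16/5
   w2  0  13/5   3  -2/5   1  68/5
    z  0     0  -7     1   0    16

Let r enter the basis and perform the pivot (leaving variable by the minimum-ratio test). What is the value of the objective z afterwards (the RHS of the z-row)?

Ratio test on column r — row 1: entry 0 ≤ 0; row 2: (68/5)/3 = 68/15. Minimum is 68/15 at row 2 (w2 leaves); pivot element 3.
Pivot on row 2; the z-row RHS becomes 16 − (-7)·(68/15) = 716/15.

716/15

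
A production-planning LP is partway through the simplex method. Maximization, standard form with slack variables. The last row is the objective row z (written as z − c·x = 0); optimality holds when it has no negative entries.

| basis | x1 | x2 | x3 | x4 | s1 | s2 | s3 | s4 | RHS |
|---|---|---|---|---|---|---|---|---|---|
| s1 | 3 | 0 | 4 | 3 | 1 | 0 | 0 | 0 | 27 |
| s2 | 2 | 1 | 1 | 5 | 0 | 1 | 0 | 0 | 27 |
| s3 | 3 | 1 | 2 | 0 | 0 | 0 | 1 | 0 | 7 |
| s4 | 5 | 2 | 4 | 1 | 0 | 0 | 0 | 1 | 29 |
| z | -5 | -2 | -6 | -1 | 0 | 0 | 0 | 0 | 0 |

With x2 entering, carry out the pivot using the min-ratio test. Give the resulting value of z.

14

Ratio test on column x2 — row 1: entry 0 ≤ 0; row 2: 27/1 = 27; row 3: 7/1 = 7; row 4: 29/2 = 29/2. Minimum is 7 at row 3 (s3 leaves); pivot element 1.
Pivot on row 3; the z-row RHS becomes 0 − (-2)·7 = 14.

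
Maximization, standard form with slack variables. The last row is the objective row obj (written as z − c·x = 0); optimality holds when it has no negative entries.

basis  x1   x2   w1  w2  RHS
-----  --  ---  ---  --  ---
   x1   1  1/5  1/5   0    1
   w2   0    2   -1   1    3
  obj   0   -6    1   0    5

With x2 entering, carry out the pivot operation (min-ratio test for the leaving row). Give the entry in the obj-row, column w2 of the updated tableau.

3

Ratio test on column x2 — row 1: 1/(1/5) = 5; row 2: 3/2 = 3/2. Minimum is 3/2 at row 2 (w2 leaves); pivot element 2.
Divide row 2 by 2; eliminate column x2 from the other rows.
obj-row update in column w2: 0 − (-6)·(1/2) = 3.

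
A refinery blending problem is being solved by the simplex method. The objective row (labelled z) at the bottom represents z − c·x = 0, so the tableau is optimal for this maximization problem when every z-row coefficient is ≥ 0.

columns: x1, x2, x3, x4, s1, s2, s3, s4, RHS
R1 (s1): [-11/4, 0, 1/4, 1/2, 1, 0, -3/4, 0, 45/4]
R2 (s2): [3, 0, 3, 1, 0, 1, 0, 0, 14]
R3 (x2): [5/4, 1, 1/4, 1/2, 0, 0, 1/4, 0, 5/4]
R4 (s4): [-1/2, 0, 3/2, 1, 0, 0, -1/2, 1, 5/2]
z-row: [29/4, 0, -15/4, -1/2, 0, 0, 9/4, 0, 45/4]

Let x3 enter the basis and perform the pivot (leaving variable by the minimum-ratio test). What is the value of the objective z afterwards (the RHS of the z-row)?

35/2

Ratio test on column x3 — row 1: (45/4)/(1/4) = 45; row 2: 14/3 = 14/3; row 3: (5/4)/(1/4) = 5; row 4: (5/2)/(3/2) = 5/3. Minimum is 5/3 at row 4 (s4 leaves); pivot element 3/2.
Pivot on row 4; the z-row RHS becomes 45/4 − (-15/4)·(5/3) = 35/2.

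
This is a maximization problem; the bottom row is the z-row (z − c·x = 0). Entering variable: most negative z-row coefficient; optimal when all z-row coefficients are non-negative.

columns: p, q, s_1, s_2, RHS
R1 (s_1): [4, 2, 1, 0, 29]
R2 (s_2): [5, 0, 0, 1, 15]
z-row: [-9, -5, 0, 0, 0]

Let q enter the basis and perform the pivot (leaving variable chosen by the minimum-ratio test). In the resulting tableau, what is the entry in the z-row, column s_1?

Ratio test on column q — row 1: 29/2 = 29/2; row 2: entry 0 ≤ 0. Minimum is 29/2 at row 1 (s_1 leaves); pivot element 2.
Divide row 1 by 2; eliminate column q from the other rows.
z-row update in column s_1: 0 − (-5)·(1/2) = 5/2.

5/2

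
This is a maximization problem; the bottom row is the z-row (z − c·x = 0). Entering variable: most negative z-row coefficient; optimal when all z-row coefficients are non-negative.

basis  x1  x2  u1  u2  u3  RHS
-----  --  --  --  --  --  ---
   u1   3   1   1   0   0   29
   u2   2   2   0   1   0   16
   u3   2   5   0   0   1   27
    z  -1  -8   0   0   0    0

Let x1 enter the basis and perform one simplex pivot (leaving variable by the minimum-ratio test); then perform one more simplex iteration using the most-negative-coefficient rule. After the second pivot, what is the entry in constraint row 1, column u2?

Ratio test on column x1 — row 1: 29/3 = 29/3; row 2: 16/2 = 8; row 3: 27/2 = 27/2. Minimum is 8 at row 2 (u2 leaves); pivot element 2.
Divide row 2 by 2; eliminate column x1 from the other rows.
Second iteration: most negative z-row entry is -7 in column x2, so x2 enters.
Ratio test on column x2 — row 1: entry -2 ≤ 0; row 2: 8/1 = 8; row 3: 11/3 = 11/3. Minimum is 11/3 at row 3 (u3 leaves); pivot element 3.
Divide row 3 by 3; eliminate column x2 from the other rows.
After both pivots, the entry at constraint row 1, column u2 is -13/6.

-13/6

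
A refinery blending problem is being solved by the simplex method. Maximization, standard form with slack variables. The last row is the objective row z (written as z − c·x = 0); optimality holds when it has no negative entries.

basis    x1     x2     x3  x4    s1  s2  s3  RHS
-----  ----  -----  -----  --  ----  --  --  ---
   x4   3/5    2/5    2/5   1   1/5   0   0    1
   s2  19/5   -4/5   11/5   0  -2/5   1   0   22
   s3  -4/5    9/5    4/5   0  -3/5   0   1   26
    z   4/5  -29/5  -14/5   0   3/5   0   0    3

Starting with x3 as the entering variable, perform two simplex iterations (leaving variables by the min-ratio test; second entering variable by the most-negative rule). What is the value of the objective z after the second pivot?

35/2

Ratio test on column x3 — row 1: 1/(2/5) = 5/2; row 2: 22/(11/5) = 10; row 3: 26/(4/5) = 65/2. Minimum is 5/2 at row 1 (x4 leaves); pivot element 2/5.
Pivot on row 1; the z-row RHS becomes 3 − (-14/5)·(5/2) = 10.
Next entering variable (most negative z-row entry -3): x2.
Ratio test on column x2 — row 1: (5/2)/1 = 5/2; row 2: entry -3 ≤ 0; row 3: 24/1 = 24. Minimum is 5/2 at row 1 (x3 leaves); pivot element 1.
After the second pivot the z-row RHS is 10 − (-3)·(5/2) = 35/2.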